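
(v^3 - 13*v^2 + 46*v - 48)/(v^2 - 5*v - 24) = (v^2 - 5*v + 6)/(v + 3)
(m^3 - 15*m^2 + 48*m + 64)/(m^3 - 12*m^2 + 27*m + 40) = (m - 8)/(m - 5)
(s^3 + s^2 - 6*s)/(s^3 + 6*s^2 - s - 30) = s/(s + 5)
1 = 1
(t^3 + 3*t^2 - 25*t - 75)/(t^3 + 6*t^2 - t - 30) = (t - 5)/(t - 2)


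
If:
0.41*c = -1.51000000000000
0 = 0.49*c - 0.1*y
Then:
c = -3.68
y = -18.05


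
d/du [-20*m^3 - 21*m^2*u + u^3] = -21*m^2 + 3*u^2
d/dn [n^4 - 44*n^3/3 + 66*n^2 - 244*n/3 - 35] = 4*n^3 - 44*n^2 + 132*n - 244/3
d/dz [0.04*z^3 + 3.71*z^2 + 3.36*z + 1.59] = 0.12*z^2 + 7.42*z + 3.36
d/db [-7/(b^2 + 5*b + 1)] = 7*(2*b + 5)/(b^2 + 5*b + 1)^2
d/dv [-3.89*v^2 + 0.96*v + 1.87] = 0.96 - 7.78*v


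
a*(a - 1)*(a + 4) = a^3 + 3*a^2 - 4*a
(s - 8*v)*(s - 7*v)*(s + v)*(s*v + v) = s^4*v - 14*s^3*v^2 + s^3*v + 41*s^2*v^3 - 14*s^2*v^2 + 56*s*v^4 + 41*s*v^3 + 56*v^4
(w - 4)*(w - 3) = w^2 - 7*w + 12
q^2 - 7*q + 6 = (q - 6)*(q - 1)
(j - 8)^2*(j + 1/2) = j^3 - 31*j^2/2 + 56*j + 32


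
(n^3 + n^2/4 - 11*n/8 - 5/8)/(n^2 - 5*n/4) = n + 3/2 + 1/(2*n)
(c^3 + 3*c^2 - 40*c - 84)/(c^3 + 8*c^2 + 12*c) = (c^2 + c - 42)/(c*(c + 6))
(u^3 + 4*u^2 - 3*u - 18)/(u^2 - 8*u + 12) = (u^2 + 6*u + 9)/(u - 6)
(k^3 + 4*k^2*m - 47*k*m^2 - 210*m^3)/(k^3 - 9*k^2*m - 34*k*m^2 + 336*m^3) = (k + 5*m)/(k - 8*m)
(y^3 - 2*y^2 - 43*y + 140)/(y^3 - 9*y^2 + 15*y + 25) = (y^2 + 3*y - 28)/(y^2 - 4*y - 5)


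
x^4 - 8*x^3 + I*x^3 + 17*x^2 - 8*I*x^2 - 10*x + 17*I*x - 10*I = (x - 5)*(x - 2)*(x - 1)*(x + I)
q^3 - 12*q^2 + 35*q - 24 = (q - 8)*(q - 3)*(q - 1)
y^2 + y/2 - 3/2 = (y - 1)*(y + 3/2)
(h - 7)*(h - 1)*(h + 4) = h^3 - 4*h^2 - 25*h + 28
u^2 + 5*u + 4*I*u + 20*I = (u + 5)*(u + 4*I)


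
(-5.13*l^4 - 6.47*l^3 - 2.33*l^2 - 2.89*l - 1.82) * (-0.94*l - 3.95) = 4.8222*l^5 + 26.3453*l^4 + 27.7467*l^3 + 11.9201*l^2 + 13.1263*l + 7.189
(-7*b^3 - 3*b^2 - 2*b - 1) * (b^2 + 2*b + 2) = -7*b^5 - 17*b^4 - 22*b^3 - 11*b^2 - 6*b - 2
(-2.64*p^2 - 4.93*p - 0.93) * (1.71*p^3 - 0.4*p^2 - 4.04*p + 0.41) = -4.5144*p^5 - 7.3743*p^4 + 11.0473*p^3 + 19.2068*p^2 + 1.7359*p - 0.3813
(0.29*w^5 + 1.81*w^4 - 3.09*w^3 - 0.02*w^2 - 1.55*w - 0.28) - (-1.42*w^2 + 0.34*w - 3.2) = 0.29*w^5 + 1.81*w^4 - 3.09*w^3 + 1.4*w^2 - 1.89*w + 2.92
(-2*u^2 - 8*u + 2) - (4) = -2*u^2 - 8*u - 2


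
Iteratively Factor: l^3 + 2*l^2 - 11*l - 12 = (l + 1)*(l^2 + l - 12) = (l + 1)*(l + 4)*(l - 3)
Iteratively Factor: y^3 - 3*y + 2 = (y - 1)*(y^2 + y - 2) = (y - 1)*(y + 2)*(y - 1)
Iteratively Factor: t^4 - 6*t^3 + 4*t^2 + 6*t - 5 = (t + 1)*(t^3 - 7*t^2 + 11*t - 5) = (t - 1)*(t + 1)*(t^2 - 6*t + 5) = (t - 5)*(t - 1)*(t + 1)*(t - 1)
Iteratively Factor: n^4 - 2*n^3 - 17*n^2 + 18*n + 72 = (n + 3)*(n^3 - 5*n^2 - 2*n + 24) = (n - 4)*(n + 3)*(n^2 - n - 6) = (n - 4)*(n - 3)*(n + 3)*(n + 2)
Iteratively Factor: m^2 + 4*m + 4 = (m + 2)*(m + 2)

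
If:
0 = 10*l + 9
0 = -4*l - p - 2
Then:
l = -9/10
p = 8/5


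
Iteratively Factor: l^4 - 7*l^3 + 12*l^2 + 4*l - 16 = (l + 1)*(l^3 - 8*l^2 + 20*l - 16) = (l - 2)*(l + 1)*(l^2 - 6*l + 8) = (l - 4)*(l - 2)*(l + 1)*(l - 2)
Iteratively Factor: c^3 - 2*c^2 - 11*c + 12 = (c - 1)*(c^2 - c - 12) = (c - 1)*(c + 3)*(c - 4)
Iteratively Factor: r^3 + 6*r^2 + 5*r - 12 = (r + 4)*(r^2 + 2*r - 3) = (r + 3)*(r + 4)*(r - 1)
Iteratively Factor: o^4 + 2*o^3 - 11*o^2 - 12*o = (o - 3)*(o^3 + 5*o^2 + 4*o) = o*(o - 3)*(o^2 + 5*o + 4) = o*(o - 3)*(o + 4)*(o + 1)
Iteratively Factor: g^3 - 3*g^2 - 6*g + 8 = (g - 4)*(g^2 + g - 2) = (g - 4)*(g - 1)*(g + 2)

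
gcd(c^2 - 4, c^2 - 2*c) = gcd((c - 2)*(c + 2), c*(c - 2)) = c - 2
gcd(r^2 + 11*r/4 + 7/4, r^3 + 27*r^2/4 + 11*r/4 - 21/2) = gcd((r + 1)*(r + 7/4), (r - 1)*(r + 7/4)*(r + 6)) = r + 7/4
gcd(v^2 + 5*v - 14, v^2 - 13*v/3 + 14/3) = v - 2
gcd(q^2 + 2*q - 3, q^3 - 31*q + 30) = q - 1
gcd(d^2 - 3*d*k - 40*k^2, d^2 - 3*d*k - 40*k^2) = d^2 - 3*d*k - 40*k^2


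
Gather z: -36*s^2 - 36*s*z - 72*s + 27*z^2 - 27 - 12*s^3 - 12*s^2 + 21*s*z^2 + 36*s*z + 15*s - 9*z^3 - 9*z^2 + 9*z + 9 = -12*s^3 - 48*s^2 - 57*s - 9*z^3 + z^2*(21*s + 18) + 9*z - 18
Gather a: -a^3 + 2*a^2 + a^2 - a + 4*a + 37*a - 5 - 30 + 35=-a^3 + 3*a^2 + 40*a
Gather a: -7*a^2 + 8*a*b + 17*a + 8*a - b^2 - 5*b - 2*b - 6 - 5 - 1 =-7*a^2 + a*(8*b + 25) - b^2 - 7*b - 12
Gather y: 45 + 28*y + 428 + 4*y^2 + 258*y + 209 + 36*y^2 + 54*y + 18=40*y^2 + 340*y + 700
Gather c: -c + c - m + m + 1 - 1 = 0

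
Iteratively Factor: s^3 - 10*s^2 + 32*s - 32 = (s - 4)*(s^2 - 6*s + 8) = (s - 4)^2*(s - 2)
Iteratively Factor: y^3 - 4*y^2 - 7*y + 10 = (y + 2)*(y^2 - 6*y + 5) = (y - 1)*(y + 2)*(y - 5)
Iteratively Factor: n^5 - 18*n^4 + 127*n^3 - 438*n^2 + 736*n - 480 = (n - 5)*(n^4 - 13*n^3 + 62*n^2 - 128*n + 96) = (n - 5)*(n - 4)*(n^3 - 9*n^2 + 26*n - 24) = (n - 5)*(n - 4)*(n - 3)*(n^2 - 6*n + 8) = (n - 5)*(n - 4)^2*(n - 3)*(n - 2)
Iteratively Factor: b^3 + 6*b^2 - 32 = (b + 4)*(b^2 + 2*b - 8) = (b + 4)^2*(b - 2)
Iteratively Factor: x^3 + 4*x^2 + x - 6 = (x + 3)*(x^2 + x - 2) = (x + 2)*(x + 3)*(x - 1)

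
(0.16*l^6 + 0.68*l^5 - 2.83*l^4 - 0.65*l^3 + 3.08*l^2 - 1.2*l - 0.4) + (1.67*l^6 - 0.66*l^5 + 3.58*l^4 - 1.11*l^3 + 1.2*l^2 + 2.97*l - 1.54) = 1.83*l^6 + 0.02*l^5 + 0.75*l^4 - 1.76*l^3 + 4.28*l^2 + 1.77*l - 1.94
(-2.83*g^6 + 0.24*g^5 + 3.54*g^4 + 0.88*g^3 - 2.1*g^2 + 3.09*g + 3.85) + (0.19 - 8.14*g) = -2.83*g^6 + 0.24*g^5 + 3.54*g^4 + 0.88*g^3 - 2.1*g^2 - 5.05*g + 4.04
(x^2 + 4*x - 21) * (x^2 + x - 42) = x^4 + 5*x^3 - 59*x^2 - 189*x + 882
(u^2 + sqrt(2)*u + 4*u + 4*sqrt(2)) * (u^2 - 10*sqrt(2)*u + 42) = u^4 - 9*sqrt(2)*u^3 + 4*u^3 - 36*sqrt(2)*u^2 + 22*u^2 + 42*sqrt(2)*u + 88*u + 168*sqrt(2)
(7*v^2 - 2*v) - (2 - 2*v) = 7*v^2 - 2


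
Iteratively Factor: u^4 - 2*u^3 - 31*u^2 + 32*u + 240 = (u - 4)*(u^3 + 2*u^2 - 23*u - 60) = (u - 4)*(u + 3)*(u^2 - u - 20) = (u - 4)*(u + 3)*(u + 4)*(u - 5)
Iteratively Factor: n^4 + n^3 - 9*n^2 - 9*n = (n)*(n^3 + n^2 - 9*n - 9) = n*(n + 3)*(n^2 - 2*n - 3) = n*(n - 3)*(n + 3)*(n + 1)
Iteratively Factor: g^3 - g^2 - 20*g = (g - 5)*(g^2 + 4*g) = (g - 5)*(g + 4)*(g)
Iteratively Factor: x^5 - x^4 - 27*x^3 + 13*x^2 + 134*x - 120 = (x - 1)*(x^4 - 27*x^2 - 14*x + 120) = (x - 1)*(x + 3)*(x^3 - 3*x^2 - 18*x + 40) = (x - 5)*(x - 1)*(x + 3)*(x^2 + 2*x - 8) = (x - 5)*(x - 1)*(x + 3)*(x + 4)*(x - 2)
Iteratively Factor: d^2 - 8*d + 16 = (d - 4)*(d - 4)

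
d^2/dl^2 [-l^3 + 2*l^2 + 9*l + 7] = 4 - 6*l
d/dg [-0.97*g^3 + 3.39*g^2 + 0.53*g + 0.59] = -2.91*g^2 + 6.78*g + 0.53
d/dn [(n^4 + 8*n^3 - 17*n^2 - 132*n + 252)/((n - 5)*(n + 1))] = 2*(n^5 - 2*n^4 - 42*n^3 + 40*n^2 - 167*n + 834)/(n^4 - 8*n^3 + 6*n^2 + 40*n + 25)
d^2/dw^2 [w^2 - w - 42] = 2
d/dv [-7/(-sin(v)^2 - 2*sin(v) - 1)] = -14*cos(v)/(sin(v) + 1)^3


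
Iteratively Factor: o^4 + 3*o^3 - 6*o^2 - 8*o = (o + 4)*(o^3 - o^2 - 2*o) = (o - 2)*(o + 4)*(o^2 + o) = o*(o - 2)*(o + 4)*(o + 1)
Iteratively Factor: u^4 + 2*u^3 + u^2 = (u)*(u^3 + 2*u^2 + u) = u^2*(u^2 + 2*u + 1) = u^2*(u + 1)*(u + 1)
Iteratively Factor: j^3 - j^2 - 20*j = (j + 4)*(j^2 - 5*j) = j*(j + 4)*(j - 5)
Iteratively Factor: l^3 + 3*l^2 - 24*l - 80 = (l - 5)*(l^2 + 8*l + 16) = (l - 5)*(l + 4)*(l + 4)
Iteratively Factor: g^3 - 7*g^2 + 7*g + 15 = (g - 3)*(g^2 - 4*g - 5) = (g - 5)*(g - 3)*(g + 1)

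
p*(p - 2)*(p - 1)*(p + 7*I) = p^4 - 3*p^3 + 7*I*p^3 + 2*p^2 - 21*I*p^2 + 14*I*p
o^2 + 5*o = o*(o + 5)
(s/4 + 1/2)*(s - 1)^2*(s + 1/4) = s^4/4 + s^3/16 - 3*s^2/4 + 5*s/16 + 1/8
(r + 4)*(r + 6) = r^2 + 10*r + 24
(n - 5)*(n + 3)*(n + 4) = n^3 + 2*n^2 - 23*n - 60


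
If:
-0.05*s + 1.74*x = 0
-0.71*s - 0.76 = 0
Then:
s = -1.07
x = -0.03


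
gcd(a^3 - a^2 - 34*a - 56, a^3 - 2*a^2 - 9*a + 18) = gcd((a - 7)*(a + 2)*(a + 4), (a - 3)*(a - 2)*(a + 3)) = 1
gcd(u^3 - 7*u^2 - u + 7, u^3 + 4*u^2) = 1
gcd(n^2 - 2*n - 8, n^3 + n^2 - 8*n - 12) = n + 2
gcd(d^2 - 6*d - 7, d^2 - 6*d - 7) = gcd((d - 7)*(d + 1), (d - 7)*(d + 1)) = d^2 - 6*d - 7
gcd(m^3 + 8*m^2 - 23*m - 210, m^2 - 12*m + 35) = m - 5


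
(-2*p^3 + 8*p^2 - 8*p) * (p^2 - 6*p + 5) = -2*p^5 + 20*p^4 - 66*p^3 + 88*p^2 - 40*p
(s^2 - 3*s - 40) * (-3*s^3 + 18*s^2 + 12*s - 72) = -3*s^5 + 27*s^4 + 78*s^3 - 828*s^2 - 264*s + 2880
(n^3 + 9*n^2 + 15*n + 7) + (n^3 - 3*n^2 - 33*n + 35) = 2*n^3 + 6*n^2 - 18*n + 42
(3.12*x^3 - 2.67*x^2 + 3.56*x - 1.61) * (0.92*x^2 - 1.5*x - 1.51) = 2.8704*x^5 - 7.1364*x^4 + 2.569*x^3 - 2.7895*x^2 - 2.9606*x + 2.4311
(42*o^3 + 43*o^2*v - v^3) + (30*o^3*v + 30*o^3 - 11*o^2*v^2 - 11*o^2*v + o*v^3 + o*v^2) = 30*o^3*v + 72*o^3 - 11*o^2*v^2 + 32*o^2*v + o*v^3 + o*v^2 - v^3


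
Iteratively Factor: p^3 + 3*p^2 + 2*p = (p + 2)*(p^2 + p) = (p + 1)*(p + 2)*(p)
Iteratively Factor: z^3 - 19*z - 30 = (z + 2)*(z^2 - 2*z - 15) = (z + 2)*(z + 3)*(z - 5)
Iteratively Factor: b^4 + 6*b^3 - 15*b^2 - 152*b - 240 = (b + 4)*(b^3 + 2*b^2 - 23*b - 60) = (b + 4)^2*(b^2 - 2*b - 15) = (b + 3)*(b + 4)^2*(b - 5)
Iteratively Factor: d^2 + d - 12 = (d + 4)*(d - 3)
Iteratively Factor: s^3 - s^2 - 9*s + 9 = (s + 3)*(s^2 - 4*s + 3) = (s - 3)*(s + 3)*(s - 1)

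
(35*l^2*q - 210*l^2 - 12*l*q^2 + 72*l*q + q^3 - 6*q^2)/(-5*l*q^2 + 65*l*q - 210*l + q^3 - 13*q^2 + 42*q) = (-7*l + q)/(q - 7)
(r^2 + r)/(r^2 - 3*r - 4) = r/(r - 4)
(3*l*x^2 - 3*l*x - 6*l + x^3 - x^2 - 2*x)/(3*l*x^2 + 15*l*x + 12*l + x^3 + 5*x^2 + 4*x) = (x - 2)/(x + 4)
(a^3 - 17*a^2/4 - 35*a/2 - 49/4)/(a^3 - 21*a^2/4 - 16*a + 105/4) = (4*a^2 + 11*a + 7)/(4*a^2 + 7*a - 15)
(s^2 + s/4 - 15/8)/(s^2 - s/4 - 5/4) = (s + 3/2)/(s + 1)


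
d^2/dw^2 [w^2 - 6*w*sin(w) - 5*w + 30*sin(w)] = 6*w*sin(w) - 30*sin(w) - 12*cos(w) + 2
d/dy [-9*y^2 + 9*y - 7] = 9 - 18*y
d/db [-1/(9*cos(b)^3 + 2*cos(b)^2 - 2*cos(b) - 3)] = (-27*cos(b)^2 - 4*cos(b) + 2)*sin(b)/(9*cos(b)^3 + 2*cos(b)^2 - 2*cos(b) - 3)^2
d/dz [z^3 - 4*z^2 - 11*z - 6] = 3*z^2 - 8*z - 11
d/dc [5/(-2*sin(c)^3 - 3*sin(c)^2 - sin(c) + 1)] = 5*(6*sin(c)^2 + 6*sin(c) + 1)*cos(c)/(2*sin(c)^3 + 3*sin(c)^2 + sin(c) - 1)^2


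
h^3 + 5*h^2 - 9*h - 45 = (h - 3)*(h + 3)*(h + 5)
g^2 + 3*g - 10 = (g - 2)*(g + 5)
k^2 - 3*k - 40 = (k - 8)*(k + 5)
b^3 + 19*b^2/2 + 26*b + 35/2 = (b + 1)*(b + 7/2)*(b + 5)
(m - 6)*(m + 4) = m^2 - 2*m - 24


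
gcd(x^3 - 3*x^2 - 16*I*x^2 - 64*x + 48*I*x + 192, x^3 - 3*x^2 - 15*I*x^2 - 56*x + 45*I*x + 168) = x^2 + x*(-3 - 8*I) + 24*I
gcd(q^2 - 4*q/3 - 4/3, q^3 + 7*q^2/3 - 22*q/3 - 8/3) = q - 2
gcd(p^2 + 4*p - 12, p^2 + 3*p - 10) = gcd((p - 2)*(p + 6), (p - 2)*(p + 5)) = p - 2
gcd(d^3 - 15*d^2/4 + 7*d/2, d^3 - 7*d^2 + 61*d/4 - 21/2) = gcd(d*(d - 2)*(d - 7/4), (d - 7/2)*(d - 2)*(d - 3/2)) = d - 2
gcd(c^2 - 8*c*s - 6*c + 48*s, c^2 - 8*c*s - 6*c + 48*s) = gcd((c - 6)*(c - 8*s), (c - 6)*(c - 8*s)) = -c^2 + 8*c*s + 6*c - 48*s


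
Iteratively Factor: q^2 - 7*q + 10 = (q - 5)*(q - 2)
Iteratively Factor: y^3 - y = (y - 1)*(y^2 + y) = (y - 1)*(y + 1)*(y)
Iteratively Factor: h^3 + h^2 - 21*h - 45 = (h + 3)*(h^2 - 2*h - 15) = (h - 5)*(h + 3)*(h + 3)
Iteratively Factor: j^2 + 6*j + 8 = (j + 2)*(j + 4)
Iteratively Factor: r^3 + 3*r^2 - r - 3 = (r + 3)*(r^2 - 1) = (r + 1)*(r + 3)*(r - 1)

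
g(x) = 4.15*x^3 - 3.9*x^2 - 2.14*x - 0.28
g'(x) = 12.45*x^2 - 7.8*x - 2.14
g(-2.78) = -113.63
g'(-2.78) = 115.76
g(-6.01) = -1029.18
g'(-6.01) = 494.43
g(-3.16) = -163.41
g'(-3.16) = 146.83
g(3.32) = 101.49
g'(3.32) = 109.19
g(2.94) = 65.18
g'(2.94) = 82.54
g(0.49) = -1.78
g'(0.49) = -2.97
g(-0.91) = -4.69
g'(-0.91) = 15.27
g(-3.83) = -282.45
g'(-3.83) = 210.36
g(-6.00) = -1024.24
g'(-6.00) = 492.86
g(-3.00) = -141.01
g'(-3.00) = 133.31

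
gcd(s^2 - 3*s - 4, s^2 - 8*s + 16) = s - 4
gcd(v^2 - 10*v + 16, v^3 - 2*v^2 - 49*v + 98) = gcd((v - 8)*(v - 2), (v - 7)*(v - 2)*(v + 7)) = v - 2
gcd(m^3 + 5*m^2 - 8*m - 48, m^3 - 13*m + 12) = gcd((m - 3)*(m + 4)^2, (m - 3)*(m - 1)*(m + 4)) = m^2 + m - 12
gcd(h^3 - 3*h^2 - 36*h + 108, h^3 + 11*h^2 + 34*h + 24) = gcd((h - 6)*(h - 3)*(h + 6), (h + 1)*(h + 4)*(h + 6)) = h + 6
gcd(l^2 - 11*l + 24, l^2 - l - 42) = 1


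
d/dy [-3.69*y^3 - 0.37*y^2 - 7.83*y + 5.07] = -11.07*y^2 - 0.74*y - 7.83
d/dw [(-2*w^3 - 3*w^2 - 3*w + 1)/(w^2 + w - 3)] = 2*(-w^4 - 2*w^3 + 9*w^2 + 8*w + 4)/(w^4 + 2*w^3 - 5*w^2 - 6*w + 9)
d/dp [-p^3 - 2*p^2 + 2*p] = -3*p^2 - 4*p + 2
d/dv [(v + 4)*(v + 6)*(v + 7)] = 3*v^2 + 34*v + 94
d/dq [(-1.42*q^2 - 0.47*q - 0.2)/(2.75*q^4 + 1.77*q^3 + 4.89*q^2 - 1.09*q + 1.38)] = (7.81*q^5 + 6.3909*q^4 + 3.8638*q^3 + 4.9081*q^2 - 1.9632*q - 0.8666)/(7.5625*q^8 + 9.735*q^7 + 30.0279*q^6 + 11.3156*q^5 + 27.6435*q^4 - 5.775*q^3 + 14.6845*q^2 - 3.0084*q + 1.9044)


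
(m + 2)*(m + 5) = m^2 + 7*m + 10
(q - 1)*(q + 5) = q^2 + 4*q - 5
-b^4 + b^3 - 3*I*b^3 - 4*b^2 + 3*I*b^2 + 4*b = b*(b + 4*I)*(I*b + 1)*(I*b - I)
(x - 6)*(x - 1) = x^2 - 7*x + 6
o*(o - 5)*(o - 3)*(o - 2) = o^4 - 10*o^3 + 31*o^2 - 30*o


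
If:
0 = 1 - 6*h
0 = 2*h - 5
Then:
No Solution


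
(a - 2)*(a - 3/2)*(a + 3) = a^3 - a^2/2 - 15*a/2 + 9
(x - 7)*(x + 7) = x^2 - 49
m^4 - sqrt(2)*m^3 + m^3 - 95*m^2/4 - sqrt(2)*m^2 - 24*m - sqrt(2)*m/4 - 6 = (m + 1/2)^2*(m - 4*sqrt(2))*(m + 3*sqrt(2))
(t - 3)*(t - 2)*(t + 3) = t^3 - 2*t^2 - 9*t + 18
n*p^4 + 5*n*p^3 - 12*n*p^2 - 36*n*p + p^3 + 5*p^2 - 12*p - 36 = (p - 3)*(p + 2)*(p + 6)*(n*p + 1)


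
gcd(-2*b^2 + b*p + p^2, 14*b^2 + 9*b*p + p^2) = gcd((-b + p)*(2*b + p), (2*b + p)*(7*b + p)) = 2*b + p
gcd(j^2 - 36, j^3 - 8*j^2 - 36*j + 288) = j^2 - 36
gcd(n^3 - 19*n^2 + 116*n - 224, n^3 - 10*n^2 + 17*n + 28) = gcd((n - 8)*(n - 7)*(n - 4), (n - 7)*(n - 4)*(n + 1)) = n^2 - 11*n + 28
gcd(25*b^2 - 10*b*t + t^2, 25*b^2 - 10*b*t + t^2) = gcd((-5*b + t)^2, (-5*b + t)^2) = 25*b^2 - 10*b*t + t^2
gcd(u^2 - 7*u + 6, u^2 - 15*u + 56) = 1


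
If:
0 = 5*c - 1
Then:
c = 1/5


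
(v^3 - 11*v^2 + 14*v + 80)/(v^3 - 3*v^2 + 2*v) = (v^3 - 11*v^2 + 14*v + 80)/(v*(v^2 - 3*v + 2))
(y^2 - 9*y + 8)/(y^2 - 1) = (y - 8)/(y + 1)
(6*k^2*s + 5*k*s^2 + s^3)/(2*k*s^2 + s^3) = (3*k + s)/s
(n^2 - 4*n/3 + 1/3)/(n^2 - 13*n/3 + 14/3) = (3*n^2 - 4*n + 1)/(3*n^2 - 13*n + 14)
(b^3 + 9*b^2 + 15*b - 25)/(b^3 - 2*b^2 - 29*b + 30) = (b + 5)/(b - 6)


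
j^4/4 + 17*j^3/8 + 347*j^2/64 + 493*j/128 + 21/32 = (j/4 + 1)*(j + 1/4)*(j + 3/4)*(j + 7/2)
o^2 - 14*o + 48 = (o - 8)*(o - 6)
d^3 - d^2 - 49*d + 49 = (d - 7)*(d - 1)*(d + 7)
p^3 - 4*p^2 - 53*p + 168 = (p - 8)*(p - 3)*(p + 7)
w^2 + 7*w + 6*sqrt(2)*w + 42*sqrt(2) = (w + 7)*(w + 6*sqrt(2))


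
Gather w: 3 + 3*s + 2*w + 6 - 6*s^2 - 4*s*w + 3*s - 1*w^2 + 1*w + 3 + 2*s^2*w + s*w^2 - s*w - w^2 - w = -6*s^2 + 6*s + w^2*(s - 2) + w*(2*s^2 - 5*s + 2) + 12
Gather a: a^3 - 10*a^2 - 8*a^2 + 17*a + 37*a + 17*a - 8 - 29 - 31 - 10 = a^3 - 18*a^2 + 71*a - 78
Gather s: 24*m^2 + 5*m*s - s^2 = 24*m^2 + 5*m*s - s^2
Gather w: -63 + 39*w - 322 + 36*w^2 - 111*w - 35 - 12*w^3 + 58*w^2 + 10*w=-12*w^3 + 94*w^2 - 62*w - 420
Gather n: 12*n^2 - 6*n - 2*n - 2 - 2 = 12*n^2 - 8*n - 4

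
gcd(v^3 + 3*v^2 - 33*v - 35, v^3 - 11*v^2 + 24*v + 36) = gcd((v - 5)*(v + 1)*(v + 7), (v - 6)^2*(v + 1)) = v + 1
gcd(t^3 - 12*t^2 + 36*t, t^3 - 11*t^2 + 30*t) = t^2 - 6*t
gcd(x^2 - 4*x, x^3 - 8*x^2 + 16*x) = x^2 - 4*x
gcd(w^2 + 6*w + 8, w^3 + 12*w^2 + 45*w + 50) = w + 2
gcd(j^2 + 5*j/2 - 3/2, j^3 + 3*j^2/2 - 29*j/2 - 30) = j + 3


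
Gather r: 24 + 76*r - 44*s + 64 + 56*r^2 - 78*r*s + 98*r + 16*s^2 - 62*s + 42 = 56*r^2 + r*(174 - 78*s) + 16*s^2 - 106*s + 130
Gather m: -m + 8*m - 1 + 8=7*m + 7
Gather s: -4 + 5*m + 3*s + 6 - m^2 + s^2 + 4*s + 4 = -m^2 + 5*m + s^2 + 7*s + 6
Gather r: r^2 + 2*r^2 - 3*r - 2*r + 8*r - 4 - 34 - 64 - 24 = 3*r^2 + 3*r - 126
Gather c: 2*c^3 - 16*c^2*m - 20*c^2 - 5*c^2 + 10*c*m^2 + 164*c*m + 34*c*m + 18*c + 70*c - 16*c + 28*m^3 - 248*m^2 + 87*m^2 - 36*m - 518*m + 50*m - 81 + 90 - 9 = 2*c^3 + c^2*(-16*m - 25) + c*(10*m^2 + 198*m + 72) + 28*m^3 - 161*m^2 - 504*m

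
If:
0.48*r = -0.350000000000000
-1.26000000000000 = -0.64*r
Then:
No Solution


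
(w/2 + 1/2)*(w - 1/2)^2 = w^3/2 - 3*w/8 + 1/8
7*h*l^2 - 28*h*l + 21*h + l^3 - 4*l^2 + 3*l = (7*h + l)*(l - 3)*(l - 1)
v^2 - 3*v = v*(v - 3)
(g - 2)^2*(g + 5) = g^3 + g^2 - 16*g + 20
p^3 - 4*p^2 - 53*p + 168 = (p - 8)*(p - 3)*(p + 7)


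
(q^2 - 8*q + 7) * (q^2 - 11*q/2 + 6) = q^4 - 27*q^3/2 + 57*q^2 - 173*q/2 + 42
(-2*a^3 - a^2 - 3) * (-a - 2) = 2*a^4 + 5*a^3 + 2*a^2 + 3*a + 6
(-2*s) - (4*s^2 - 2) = -4*s^2 - 2*s + 2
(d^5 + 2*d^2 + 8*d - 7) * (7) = 7*d^5 + 14*d^2 + 56*d - 49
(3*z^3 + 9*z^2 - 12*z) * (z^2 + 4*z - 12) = 3*z^5 + 21*z^4 - 12*z^3 - 156*z^2 + 144*z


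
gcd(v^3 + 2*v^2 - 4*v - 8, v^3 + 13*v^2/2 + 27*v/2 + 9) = v + 2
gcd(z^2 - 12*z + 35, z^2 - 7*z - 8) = 1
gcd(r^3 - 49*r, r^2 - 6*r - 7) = r - 7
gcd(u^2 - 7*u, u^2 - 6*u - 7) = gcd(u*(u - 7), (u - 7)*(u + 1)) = u - 7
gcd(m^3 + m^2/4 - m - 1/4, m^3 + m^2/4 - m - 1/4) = m^3 + m^2/4 - m - 1/4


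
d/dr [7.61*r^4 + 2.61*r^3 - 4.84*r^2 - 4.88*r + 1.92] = 30.44*r^3 + 7.83*r^2 - 9.68*r - 4.88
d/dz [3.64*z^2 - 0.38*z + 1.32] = 7.28*z - 0.38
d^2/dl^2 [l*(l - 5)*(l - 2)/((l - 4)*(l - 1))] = 8*(-l^3 + 6*l^2 - 18*l + 22)/(l^6 - 15*l^5 + 87*l^4 - 245*l^3 + 348*l^2 - 240*l + 64)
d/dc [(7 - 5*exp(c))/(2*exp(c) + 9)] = -59*exp(c)/(2*exp(c) + 9)^2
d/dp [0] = 0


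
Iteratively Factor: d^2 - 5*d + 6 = (d - 2)*(d - 3)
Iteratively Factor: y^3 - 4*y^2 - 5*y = (y)*(y^2 - 4*y - 5) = y*(y + 1)*(y - 5)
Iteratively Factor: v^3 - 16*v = (v - 4)*(v^2 + 4*v) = v*(v - 4)*(v + 4)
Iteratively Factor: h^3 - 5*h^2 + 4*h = (h)*(h^2 - 5*h + 4) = h*(h - 1)*(h - 4)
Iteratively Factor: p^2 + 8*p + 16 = (p + 4)*(p + 4)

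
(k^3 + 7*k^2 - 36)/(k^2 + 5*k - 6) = (k^2 + k - 6)/(k - 1)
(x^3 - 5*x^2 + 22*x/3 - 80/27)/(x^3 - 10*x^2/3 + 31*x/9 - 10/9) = (x - 8/3)/(x - 1)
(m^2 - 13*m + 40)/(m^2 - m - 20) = (m - 8)/(m + 4)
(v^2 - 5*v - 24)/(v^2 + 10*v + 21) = (v - 8)/(v + 7)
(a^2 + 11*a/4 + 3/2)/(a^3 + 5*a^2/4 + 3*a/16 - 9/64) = 16*(a + 2)/(16*a^2 + 8*a - 3)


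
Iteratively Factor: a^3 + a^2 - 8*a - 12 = (a + 2)*(a^2 - a - 6) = (a + 2)^2*(a - 3)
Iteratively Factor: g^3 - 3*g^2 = (g)*(g^2 - 3*g) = g^2*(g - 3)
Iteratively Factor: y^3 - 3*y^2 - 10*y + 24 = (y - 4)*(y^2 + y - 6) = (y - 4)*(y - 2)*(y + 3)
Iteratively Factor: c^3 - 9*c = (c - 3)*(c^2 + 3*c) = c*(c - 3)*(c + 3)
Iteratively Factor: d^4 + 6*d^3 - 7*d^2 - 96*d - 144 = (d + 4)*(d^3 + 2*d^2 - 15*d - 36) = (d + 3)*(d + 4)*(d^2 - d - 12) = (d - 4)*(d + 3)*(d + 4)*(d + 3)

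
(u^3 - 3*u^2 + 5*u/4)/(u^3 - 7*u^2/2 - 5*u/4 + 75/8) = 2*u*(2*u - 1)/(4*u^2 - 4*u - 15)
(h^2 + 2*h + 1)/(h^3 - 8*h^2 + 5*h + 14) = (h + 1)/(h^2 - 9*h + 14)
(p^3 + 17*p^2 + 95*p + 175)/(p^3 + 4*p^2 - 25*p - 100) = (p^2 + 12*p + 35)/(p^2 - p - 20)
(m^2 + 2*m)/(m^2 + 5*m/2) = 2*(m + 2)/(2*m + 5)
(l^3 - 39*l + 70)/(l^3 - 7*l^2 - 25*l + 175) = (l^2 + 5*l - 14)/(l^2 - 2*l - 35)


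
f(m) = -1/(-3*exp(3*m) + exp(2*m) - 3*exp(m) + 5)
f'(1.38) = -0.02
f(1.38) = 0.01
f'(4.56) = -0.00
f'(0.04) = -62.46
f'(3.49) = -0.00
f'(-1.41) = -0.04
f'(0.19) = -2.72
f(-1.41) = -0.23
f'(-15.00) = 0.00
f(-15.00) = -0.20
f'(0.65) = -0.19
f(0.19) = 0.40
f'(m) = -(9*exp(3*m) - 2*exp(2*m) + 3*exp(m))/(-3*exp(3*m) + exp(2*m) - 3*exp(m) + 5)^2 = (-9*exp(2*m) + 2*exp(m) - 3)*exp(m)/(3*exp(3*m) - exp(2*m) + 3*exp(m) - 5)^2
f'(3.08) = -0.00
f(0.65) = 0.06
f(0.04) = 2.37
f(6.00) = 0.00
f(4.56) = 0.00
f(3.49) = 0.00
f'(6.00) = 0.00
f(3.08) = 0.00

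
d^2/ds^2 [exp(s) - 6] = exp(s)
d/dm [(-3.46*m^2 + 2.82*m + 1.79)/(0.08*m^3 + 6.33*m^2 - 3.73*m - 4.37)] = (0.2768*m^4 - 0.4512*m^3 - 5.3744*m^2 + 7.579*m - 5.6467)/(0.0064*m^6 + 1.0128*m^5 + 39.4721*m^4 - 47.921*m^3 - 41.4113*m^2 + 32.6002*m + 19.0969)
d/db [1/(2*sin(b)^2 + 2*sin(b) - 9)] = -(2*sin(2*b) + 2*cos(b))/(-2*sin(b) + cos(2*b) + 8)^2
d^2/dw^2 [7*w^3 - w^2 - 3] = 42*w - 2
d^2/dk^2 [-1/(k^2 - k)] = 2*(k*(k - 1) - (2*k - 1)^2)/(k^3*(k - 1)^3)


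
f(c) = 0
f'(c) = 0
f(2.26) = 0.00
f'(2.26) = 0.00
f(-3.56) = 0.00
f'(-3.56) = 0.00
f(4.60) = 0.00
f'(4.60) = 0.00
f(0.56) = 0.00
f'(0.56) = 0.00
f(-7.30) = 0.00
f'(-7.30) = 0.00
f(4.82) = 0.00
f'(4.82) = 0.00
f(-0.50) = 0.00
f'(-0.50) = 0.00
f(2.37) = 0.00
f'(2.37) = 0.00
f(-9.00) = 0.00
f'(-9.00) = 0.00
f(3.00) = 0.00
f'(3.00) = 0.00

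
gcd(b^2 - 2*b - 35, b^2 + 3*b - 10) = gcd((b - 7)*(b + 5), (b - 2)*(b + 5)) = b + 5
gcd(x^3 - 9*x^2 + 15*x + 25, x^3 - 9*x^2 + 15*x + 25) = x^3 - 9*x^2 + 15*x + 25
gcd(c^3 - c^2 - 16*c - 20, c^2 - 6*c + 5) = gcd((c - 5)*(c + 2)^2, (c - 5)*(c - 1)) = c - 5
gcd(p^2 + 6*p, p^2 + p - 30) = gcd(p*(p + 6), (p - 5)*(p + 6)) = p + 6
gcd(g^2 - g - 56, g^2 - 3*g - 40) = g - 8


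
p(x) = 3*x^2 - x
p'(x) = 6*x - 1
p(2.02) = 10.22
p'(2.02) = 11.12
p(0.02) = -0.02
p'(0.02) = -0.88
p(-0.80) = 2.72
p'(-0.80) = -5.80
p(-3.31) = 36.18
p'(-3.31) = -20.86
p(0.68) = 0.71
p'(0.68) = 3.08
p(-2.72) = 24.92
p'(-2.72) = -17.32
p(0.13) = -0.08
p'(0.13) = -0.22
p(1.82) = 8.12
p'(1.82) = 9.92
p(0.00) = 0.00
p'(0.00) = -1.00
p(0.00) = 0.00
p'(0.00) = -1.00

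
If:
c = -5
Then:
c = -5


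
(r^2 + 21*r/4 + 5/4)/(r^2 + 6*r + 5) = (r + 1/4)/(r + 1)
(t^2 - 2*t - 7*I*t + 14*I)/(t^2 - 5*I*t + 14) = (t - 2)/(t + 2*I)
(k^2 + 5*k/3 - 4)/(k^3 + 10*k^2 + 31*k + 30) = (k - 4/3)/(k^2 + 7*k + 10)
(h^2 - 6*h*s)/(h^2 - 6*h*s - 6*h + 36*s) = h/(h - 6)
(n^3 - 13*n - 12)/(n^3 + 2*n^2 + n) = (n^2 - n - 12)/(n*(n + 1))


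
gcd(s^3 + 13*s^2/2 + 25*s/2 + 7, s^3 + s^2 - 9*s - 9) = s + 1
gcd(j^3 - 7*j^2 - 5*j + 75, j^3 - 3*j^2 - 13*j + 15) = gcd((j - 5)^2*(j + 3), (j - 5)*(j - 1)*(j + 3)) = j^2 - 2*j - 15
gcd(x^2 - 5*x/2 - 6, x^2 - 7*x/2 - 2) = x - 4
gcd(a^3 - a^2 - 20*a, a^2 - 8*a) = a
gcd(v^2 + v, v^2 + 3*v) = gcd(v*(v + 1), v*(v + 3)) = v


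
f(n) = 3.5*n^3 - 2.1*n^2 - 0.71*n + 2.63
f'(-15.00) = 2424.79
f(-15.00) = -12271.72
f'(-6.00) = 402.49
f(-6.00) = -824.71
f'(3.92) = 144.17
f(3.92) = 178.40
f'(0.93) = 4.47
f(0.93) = 2.97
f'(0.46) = -0.42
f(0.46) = 2.20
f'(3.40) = 106.39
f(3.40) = 113.50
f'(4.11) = 159.40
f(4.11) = 207.23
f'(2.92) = 76.55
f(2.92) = 69.79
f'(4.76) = 217.20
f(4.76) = 329.15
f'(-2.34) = 66.61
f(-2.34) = -52.05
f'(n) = 10.5*n^2 - 4.2*n - 0.71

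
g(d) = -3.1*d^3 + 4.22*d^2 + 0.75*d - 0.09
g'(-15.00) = -2218.35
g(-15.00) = 11400.66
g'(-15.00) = -2218.35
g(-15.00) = 11400.66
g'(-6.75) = -479.95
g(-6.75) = 1140.52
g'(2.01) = -19.86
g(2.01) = -6.71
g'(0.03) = 0.99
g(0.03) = -0.06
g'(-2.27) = -66.33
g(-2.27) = 56.21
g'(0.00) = 0.75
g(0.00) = -0.09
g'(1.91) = -17.06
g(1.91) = -4.86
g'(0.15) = 1.81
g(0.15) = 0.11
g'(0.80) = 1.55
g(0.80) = 1.62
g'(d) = -9.3*d^2 + 8.44*d + 0.75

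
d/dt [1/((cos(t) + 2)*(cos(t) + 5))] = (2*cos(t) + 7)*sin(t)/((cos(t) + 2)^2*(cos(t) + 5)^2)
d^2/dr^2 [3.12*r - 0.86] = 0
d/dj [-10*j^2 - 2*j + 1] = -20*j - 2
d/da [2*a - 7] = 2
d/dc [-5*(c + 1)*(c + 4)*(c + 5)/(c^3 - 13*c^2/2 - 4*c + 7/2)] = 330*(c^2 + 2*c - 11)/(4*c^4 - 60*c^3 + 253*c^2 - 210*c + 49)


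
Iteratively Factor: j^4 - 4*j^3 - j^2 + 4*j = (j - 1)*(j^3 - 3*j^2 - 4*j) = j*(j - 1)*(j^2 - 3*j - 4) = j*(j - 1)*(j + 1)*(j - 4)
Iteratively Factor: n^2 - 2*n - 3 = (n - 3)*(n + 1)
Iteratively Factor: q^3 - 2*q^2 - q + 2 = (q - 2)*(q^2 - 1) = (q - 2)*(q - 1)*(q + 1)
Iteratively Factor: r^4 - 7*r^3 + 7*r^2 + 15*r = (r)*(r^3 - 7*r^2 + 7*r + 15) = r*(r - 5)*(r^2 - 2*r - 3) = r*(r - 5)*(r + 1)*(r - 3)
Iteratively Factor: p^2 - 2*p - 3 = (p - 3)*(p + 1)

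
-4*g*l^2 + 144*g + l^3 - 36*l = (-4*g + l)*(l - 6)*(l + 6)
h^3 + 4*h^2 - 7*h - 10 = (h - 2)*(h + 1)*(h + 5)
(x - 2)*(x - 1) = x^2 - 3*x + 2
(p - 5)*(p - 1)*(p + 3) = p^3 - 3*p^2 - 13*p + 15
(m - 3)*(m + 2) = m^2 - m - 6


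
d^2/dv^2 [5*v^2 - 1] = 10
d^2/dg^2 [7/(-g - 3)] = -14/(g + 3)^3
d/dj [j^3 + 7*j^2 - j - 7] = 3*j^2 + 14*j - 1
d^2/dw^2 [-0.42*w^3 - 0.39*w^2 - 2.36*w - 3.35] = -2.52*w - 0.78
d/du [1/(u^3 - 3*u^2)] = 3*(2 - u)/(u^3*(u - 3)^2)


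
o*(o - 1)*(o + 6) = o^3 + 5*o^2 - 6*o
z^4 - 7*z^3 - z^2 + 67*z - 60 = (z - 5)*(z - 4)*(z - 1)*(z + 3)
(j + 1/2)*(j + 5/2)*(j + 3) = j^3 + 6*j^2 + 41*j/4 + 15/4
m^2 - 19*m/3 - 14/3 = (m - 7)*(m + 2/3)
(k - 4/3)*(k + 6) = k^2 + 14*k/3 - 8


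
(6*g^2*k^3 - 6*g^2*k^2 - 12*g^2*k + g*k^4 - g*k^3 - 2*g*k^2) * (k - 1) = 6*g^2*k^4 - 12*g^2*k^3 - 6*g^2*k^2 + 12*g^2*k + g*k^5 - 2*g*k^4 - g*k^3 + 2*g*k^2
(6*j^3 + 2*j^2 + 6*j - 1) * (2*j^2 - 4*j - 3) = 12*j^5 - 20*j^4 - 14*j^3 - 32*j^2 - 14*j + 3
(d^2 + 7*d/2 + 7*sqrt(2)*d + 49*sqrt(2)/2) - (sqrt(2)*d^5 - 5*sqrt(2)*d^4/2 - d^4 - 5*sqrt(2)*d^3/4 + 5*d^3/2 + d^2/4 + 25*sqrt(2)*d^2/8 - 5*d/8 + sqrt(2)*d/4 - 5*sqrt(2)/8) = -sqrt(2)*d^5 + d^4 + 5*sqrt(2)*d^4/2 - 5*d^3/2 + 5*sqrt(2)*d^3/4 - 25*sqrt(2)*d^2/8 + 3*d^2/4 + 33*d/8 + 27*sqrt(2)*d/4 + 201*sqrt(2)/8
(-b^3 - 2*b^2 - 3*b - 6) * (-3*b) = 3*b^4 + 6*b^3 + 9*b^2 + 18*b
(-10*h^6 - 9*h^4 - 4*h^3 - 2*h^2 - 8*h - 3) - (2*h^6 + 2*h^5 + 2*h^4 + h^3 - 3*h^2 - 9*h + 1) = -12*h^6 - 2*h^5 - 11*h^4 - 5*h^3 + h^2 + h - 4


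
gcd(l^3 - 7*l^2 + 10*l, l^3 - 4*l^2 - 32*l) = l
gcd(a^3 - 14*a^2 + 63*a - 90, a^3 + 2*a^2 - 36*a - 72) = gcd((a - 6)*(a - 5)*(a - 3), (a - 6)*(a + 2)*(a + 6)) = a - 6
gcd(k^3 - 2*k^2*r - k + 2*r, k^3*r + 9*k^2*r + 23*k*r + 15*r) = k + 1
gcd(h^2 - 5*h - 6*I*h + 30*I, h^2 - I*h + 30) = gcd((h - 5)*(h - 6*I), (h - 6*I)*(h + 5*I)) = h - 6*I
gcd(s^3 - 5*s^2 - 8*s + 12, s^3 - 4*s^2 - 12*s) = s^2 - 4*s - 12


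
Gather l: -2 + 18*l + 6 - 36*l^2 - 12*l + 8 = -36*l^2 + 6*l + 12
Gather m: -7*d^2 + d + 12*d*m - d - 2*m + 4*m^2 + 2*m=-7*d^2 + 12*d*m + 4*m^2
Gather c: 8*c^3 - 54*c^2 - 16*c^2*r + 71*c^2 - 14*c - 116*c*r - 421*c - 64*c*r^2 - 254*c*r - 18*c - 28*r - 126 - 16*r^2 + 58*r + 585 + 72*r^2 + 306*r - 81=8*c^3 + c^2*(17 - 16*r) + c*(-64*r^2 - 370*r - 453) + 56*r^2 + 336*r + 378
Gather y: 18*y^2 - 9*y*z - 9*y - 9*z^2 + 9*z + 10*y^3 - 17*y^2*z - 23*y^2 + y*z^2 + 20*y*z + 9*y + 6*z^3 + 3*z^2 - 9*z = 10*y^3 + y^2*(-17*z - 5) + y*(z^2 + 11*z) + 6*z^3 - 6*z^2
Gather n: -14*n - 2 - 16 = -14*n - 18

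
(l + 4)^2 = l^2 + 8*l + 16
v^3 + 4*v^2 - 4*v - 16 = (v - 2)*(v + 2)*(v + 4)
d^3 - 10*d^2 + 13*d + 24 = (d - 8)*(d - 3)*(d + 1)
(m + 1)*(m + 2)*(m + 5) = m^3 + 8*m^2 + 17*m + 10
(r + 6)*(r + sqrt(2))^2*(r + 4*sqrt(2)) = r^4 + 6*r^3 + 6*sqrt(2)*r^3 + 18*r^2 + 36*sqrt(2)*r^2 + 8*sqrt(2)*r + 108*r + 48*sqrt(2)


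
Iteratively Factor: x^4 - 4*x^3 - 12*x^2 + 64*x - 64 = (x + 4)*(x^3 - 8*x^2 + 20*x - 16) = (x - 2)*(x + 4)*(x^2 - 6*x + 8) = (x - 2)^2*(x + 4)*(x - 4)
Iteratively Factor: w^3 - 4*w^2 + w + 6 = (w - 2)*(w^2 - 2*w - 3) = (w - 2)*(w + 1)*(w - 3)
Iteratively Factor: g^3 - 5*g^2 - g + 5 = (g - 5)*(g^2 - 1) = (g - 5)*(g - 1)*(g + 1)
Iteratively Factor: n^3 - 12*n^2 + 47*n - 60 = (n - 4)*(n^2 - 8*n + 15) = (n - 5)*(n - 4)*(n - 3)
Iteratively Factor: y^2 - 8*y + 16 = (y - 4)*(y - 4)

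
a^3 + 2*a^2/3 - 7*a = a*(a - 7/3)*(a + 3)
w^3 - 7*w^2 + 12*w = w*(w - 4)*(w - 3)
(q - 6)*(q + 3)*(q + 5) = q^3 + 2*q^2 - 33*q - 90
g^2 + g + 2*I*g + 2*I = (g + 1)*(g + 2*I)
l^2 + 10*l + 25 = (l + 5)^2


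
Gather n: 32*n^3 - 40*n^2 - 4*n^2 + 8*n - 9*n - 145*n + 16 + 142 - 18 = 32*n^3 - 44*n^2 - 146*n + 140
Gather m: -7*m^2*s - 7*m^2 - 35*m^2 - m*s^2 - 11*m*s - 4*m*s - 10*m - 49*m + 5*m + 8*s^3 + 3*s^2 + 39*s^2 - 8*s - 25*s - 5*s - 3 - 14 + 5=m^2*(-7*s - 42) + m*(-s^2 - 15*s - 54) + 8*s^3 + 42*s^2 - 38*s - 12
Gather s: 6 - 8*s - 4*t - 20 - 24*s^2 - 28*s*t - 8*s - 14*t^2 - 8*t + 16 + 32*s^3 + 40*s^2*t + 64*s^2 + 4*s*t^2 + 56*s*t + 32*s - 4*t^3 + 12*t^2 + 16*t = 32*s^3 + s^2*(40*t + 40) + s*(4*t^2 + 28*t + 16) - 4*t^3 - 2*t^2 + 4*t + 2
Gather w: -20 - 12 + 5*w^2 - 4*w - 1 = 5*w^2 - 4*w - 33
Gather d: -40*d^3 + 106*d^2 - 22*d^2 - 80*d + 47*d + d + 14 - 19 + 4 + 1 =-40*d^3 + 84*d^2 - 32*d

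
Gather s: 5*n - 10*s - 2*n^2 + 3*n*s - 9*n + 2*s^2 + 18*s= -2*n^2 - 4*n + 2*s^2 + s*(3*n + 8)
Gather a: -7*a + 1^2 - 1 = -7*a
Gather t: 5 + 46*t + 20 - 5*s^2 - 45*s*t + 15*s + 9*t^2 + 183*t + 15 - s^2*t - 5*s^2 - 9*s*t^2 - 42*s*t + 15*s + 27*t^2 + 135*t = -10*s^2 + 30*s + t^2*(36 - 9*s) + t*(-s^2 - 87*s + 364) + 40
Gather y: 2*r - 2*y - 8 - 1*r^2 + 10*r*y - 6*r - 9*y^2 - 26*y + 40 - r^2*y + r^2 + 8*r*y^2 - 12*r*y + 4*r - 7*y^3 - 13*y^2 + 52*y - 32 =-7*y^3 + y^2*(8*r - 22) + y*(-r^2 - 2*r + 24)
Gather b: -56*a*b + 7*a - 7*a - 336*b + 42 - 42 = b*(-56*a - 336)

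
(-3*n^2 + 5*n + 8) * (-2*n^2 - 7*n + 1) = 6*n^4 + 11*n^3 - 54*n^2 - 51*n + 8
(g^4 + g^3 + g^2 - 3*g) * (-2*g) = -2*g^5 - 2*g^4 - 2*g^3 + 6*g^2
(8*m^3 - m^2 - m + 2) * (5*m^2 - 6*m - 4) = 40*m^5 - 53*m^4 - 31*m^3 + 20*m^2 - 8*m - 8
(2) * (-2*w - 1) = -4*w - 2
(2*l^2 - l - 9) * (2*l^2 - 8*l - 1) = 4*l^4 - 18*l^3 - 12*l^2 + 73*l + 9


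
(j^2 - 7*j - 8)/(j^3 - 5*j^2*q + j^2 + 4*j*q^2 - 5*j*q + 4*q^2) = (j - 8)/(j^2 - 5*j*q + 4*q^2)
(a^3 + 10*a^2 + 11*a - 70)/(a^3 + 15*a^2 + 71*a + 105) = (a - 2)/(a + 3)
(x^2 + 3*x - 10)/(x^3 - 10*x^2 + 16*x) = (x + 5)/(x*(x - 8))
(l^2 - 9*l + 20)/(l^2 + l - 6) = (l^2 - 9*l + 20)/(l^2 + l - 6)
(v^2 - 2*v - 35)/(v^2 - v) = (v^2 - 2*v - 35)/(v*(v - 1))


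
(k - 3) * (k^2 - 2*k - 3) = k^3 - 5*k^2 + 3*k + 9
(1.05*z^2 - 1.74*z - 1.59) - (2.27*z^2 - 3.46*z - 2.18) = -1.22*z^2 + 1.72*z + 0.59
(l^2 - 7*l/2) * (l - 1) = l^3 - 9*l^2/2 + 7*l/2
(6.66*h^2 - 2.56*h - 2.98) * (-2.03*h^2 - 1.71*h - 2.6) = -13.5198*h^4 - 6.1918*h^3 - 6.889*h^2 + 11.7518*h + 7.748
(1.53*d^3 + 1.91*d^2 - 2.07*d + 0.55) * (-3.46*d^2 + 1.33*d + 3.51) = -5.2938*d^5 - 4.5737*d^4 + 15.0728*d^3 + 2.048*d^2 - 6.5342*d + 1.9305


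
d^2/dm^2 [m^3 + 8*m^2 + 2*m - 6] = 6*m + 16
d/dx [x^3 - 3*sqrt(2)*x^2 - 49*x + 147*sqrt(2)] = 3*x^2 - 6*sqrt(2)*x - 49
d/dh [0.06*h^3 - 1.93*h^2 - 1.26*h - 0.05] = 0.18*h^2 - 3.86*h - 1.26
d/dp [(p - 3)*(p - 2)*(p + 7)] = 3*p^2 + 4*p - 29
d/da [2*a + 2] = 2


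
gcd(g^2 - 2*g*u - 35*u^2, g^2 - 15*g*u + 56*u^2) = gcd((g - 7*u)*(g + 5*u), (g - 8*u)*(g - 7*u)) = -g + 7*u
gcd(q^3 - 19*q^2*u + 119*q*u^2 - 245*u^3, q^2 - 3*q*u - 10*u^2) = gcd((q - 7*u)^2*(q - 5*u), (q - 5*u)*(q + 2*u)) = q - 5*u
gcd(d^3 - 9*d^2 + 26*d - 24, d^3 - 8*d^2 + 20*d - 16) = d^2 - 6*d + 8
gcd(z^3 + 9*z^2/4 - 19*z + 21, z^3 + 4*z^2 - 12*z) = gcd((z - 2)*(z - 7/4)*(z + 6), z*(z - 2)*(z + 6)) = z^2 + 4*z - 12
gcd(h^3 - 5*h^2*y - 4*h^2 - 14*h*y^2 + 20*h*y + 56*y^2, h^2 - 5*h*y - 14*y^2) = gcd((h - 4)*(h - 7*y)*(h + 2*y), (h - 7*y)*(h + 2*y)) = -h^2 + 5*h*y + 14*y^2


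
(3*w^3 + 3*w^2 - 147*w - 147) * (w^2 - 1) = 3*w^5 + 3*w^4 - 150*w^3 - 150*w^2 + 147*w + 147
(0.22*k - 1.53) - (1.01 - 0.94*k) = 1.16*k - 2.54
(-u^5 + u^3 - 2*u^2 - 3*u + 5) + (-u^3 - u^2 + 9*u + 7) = -u^5 - 3*u^2 + 6*u + 12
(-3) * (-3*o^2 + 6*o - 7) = 9*o^2 - 18*o + 21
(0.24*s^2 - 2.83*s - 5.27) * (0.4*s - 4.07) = 0.096*s^3 - 2.1088*s^2 + 9.4101*s + 21.4489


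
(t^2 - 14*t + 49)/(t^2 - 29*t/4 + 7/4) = 4*(t - 7)/(4*t - 1)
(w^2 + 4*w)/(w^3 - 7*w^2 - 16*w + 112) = w/(w^2 - 11*w + 28)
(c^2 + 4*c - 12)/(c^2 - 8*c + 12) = (c + 6)/(c - 6)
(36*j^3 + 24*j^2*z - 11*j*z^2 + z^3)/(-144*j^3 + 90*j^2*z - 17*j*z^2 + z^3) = (-6*j^2 - 5*j*z + z^2)/(24*j^2 - 11*j*z + z^2)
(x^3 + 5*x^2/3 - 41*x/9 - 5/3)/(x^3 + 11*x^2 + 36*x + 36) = (9*x^2 - 12*x - 5)/(9*(x^2 + 8*x + 12))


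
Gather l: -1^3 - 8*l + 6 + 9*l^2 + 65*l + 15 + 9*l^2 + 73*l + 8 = 18*l^2 + 130*l + 28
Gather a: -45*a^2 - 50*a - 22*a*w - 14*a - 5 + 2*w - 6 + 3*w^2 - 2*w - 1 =-45*a^2 + a*(-22*w - 64) + 3*w^2 - 12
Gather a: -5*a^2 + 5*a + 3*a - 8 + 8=-5*a^2 + 8*a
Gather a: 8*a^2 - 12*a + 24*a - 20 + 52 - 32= 8*a^2 + 12*a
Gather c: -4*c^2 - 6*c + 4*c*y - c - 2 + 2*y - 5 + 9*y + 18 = -4*c^2 + c*(4*y - 7) + 11*y + 11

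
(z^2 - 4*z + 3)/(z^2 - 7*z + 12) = (z - 1)/(z - 4)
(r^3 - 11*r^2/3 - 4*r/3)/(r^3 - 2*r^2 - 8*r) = (r + 1/3)/(r + 2)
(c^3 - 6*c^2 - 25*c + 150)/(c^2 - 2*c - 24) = (c^2 - 25)/(c + 4)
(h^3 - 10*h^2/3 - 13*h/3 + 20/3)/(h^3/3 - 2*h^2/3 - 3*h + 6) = (3*h^3 - 10*h^2 - 13*h + 20)/(h^3 - 2*h^2 - 9*h + 18)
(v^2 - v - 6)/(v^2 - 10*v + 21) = (v + 2)/(v - 7)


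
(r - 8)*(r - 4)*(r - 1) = r^3 - 13*r^2 + 44*r - 32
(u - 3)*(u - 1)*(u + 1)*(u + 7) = u^4 + 4*u^3 - 22*u^2 - 4*u + 21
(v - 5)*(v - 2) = v^2 - 7*v + 10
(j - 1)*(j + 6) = j^2 + 5*j - 6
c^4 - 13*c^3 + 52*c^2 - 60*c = c*(c - 6)*(c - 5)*(c - 2)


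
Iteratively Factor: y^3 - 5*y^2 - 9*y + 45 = (y - 5)*(y^2 - 9) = (y - 5)*(y - 3)*(y + 3)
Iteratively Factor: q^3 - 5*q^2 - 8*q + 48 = (q + 3)*(q^2 - 8*q + 16) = (q - 4)*(q + 3)*(q - 4)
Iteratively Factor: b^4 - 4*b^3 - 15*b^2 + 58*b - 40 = (b + 4)*(b^3 - 8*b^2 + 17*b - 10) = (b - 5)*(b + 4)*(b^2 - 3*b + 2) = (b - 5)*(b - 2)*(b + 4)*(b - 1)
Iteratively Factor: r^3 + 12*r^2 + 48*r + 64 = (r + 4)*(r^2 + 8*r + 16) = (r + 4)^2*(r + 4)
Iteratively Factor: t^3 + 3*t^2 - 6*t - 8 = (t + 1)*(t^2 + 2*t - 8) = (t + 1)*(t + 4)*(t - 2)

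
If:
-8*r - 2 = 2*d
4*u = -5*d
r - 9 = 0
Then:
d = -37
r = 9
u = 185/4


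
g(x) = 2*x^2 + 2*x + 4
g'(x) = 4*x + 2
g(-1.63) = 6.05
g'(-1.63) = -4.52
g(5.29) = 70.55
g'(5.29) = 23.16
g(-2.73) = 13.45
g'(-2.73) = -8.92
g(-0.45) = 3.50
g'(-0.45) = 0.20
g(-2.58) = 12.15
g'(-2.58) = -8.32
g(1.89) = 14.92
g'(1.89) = 9.56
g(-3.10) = 17.02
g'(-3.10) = -10.40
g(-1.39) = 5.08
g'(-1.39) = -3.56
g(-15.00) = 424.00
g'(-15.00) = -58.00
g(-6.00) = 64.00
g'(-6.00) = -22.00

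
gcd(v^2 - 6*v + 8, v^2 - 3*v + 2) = v - 2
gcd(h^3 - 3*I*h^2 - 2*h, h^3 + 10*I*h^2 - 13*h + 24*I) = h - I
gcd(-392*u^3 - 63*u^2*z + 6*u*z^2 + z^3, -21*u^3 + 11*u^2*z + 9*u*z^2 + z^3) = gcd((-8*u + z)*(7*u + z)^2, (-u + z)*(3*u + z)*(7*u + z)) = 7*u + z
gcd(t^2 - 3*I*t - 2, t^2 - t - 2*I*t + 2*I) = t - 2*I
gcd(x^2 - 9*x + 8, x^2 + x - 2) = x - 1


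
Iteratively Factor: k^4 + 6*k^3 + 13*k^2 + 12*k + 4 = (k + 2)*(k^3 + 4*k^2 + 5*k + 2) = (k + 2)^2*(k^2 + 2*k + 1) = (k + 1)*(k + 2)^2*(k + 1)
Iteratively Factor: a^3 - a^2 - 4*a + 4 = (a + 2)*(a^2 - 3*a + 2) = (a - 1)*(a + 2)*(a - 2)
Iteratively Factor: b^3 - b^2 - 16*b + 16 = (b - 4)*(b^2 + 3*b - 4) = (b - 4)*(b - 1)*(b + 4)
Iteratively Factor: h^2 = (h)*(h)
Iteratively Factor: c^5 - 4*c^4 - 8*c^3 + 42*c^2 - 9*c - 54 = (c - 3)*(c^4 - c^3 - 11*c^2 + 9*c + 18) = (c - 3)*(c + 1)*(c^3 - 2*c^2 - 9*c + 18) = (c - 3)*(c + 1)*(c + 3)*(c^2 - 5*c + 6) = (c - 3)^2*(c + 1)*(c + 3)*(c - 2)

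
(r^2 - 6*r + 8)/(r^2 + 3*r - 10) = (r - 4)/(r + 5)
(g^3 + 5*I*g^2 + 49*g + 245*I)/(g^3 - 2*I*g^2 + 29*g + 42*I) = (g^2 + 12*I*g - 35)/(g^2 + 5*I*g - 6)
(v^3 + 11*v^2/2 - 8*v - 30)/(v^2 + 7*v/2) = (2*v^3 + 11*v^2 - 16*v - 60)/(v*(2*v + 7))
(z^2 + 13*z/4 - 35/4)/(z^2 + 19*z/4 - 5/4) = (4*z - 7)/(4*z - 1)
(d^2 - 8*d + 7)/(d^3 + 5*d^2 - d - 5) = (d - 7)/(d^2 + 6*d + 5)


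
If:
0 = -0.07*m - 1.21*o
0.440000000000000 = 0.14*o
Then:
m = -54.33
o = 3.14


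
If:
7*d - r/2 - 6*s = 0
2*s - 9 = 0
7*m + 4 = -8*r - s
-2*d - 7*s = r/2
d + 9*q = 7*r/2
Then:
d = -1/2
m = 137/2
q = -71/3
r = -61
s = 9/2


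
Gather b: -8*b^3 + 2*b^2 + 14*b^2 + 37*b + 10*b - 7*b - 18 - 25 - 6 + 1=-8*b^3 + 16*b^2 + 40*b - 48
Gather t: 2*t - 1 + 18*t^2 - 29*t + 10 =18*t^2 - 27*t + 9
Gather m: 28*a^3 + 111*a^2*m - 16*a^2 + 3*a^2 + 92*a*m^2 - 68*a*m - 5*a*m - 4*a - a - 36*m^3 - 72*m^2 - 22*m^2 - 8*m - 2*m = 28*a^3 - 13*a^2 - 5*a - 36*m^3 + m^2*(92*a - 94) + m*(111*a^2 - 73*a - 10)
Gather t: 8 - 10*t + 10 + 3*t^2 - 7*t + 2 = 3*t^2 - 17*t + 20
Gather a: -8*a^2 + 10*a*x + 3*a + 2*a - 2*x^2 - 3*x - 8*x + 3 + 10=-8*a^2 + a*(10*x + 5) - 2*x^2 - 11*x + 13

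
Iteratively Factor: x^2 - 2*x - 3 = (x + 1)*(x - 3)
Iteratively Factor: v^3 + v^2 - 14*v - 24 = (v + 3)*(v^2 - 2*v - 8) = (v - 4)*(v + 3)*(v + 2)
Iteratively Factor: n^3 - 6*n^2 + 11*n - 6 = (n - 2)*(n^2 - 4*n + 3) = (n - 2)*(n - 1)*(n - 3)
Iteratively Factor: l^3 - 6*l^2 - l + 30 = (l + 2)*(l^2 - 8*l + 15) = (l - 5)*(l + 2)*(l - 3)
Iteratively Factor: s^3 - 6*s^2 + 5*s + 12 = (s - 3)*(s^2 - 3*s - 4) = (s - 4)*(s - 3)*(s + 1)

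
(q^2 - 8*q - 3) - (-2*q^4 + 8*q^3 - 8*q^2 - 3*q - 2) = 2*q^4 - 8*q^3 + 9*q^2 - 5*q - 1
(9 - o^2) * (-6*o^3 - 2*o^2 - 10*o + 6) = 6*o^5 + 2*o^4 - 44*o^3 - 24*o^2 - 90*o + 54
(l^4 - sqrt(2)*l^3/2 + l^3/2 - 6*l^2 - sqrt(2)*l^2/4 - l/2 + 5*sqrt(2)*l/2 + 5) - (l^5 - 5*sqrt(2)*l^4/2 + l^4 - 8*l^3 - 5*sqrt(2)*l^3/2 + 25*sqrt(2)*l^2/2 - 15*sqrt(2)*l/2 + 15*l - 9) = -l^5 + 5*sqrt(2)*l^4/2 + 2*sqrt(2)*l^3 + 17*l^3/2 - 51*sqrt(2)*l^2/4 - 6*l^2 - 31*l/2 + 10*sqrt(2)*l + 14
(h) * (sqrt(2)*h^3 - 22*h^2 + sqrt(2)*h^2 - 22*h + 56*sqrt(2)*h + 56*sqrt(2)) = sqrt(2)*h^4 - 22*h^3 + sqrt(2)*h^3 - 22*h^2 + 56*sqrt(2)*h^2 + 56*sqrt(2)*h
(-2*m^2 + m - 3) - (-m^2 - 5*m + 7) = -m^2 + 6*m - 10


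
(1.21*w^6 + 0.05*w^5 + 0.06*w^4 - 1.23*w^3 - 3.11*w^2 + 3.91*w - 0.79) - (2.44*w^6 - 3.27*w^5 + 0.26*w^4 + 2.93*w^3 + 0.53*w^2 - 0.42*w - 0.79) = -1.23*w^6 + 3.32*w^5 - 0.2*w^4 - 4.16*w^3 - 3.64*w^2 + 4.33*w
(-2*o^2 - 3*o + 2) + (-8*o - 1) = -2*o^2 - 11*o + 1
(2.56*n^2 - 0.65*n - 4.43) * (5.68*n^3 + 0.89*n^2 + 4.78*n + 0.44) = 14.5408*n^5 - 1.4136*n^4 - 13.5041*n^3 - 5.9233*n^2 - 21.4614*n - 1.9492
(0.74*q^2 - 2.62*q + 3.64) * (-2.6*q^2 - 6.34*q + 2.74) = -1.924*q^4 + 2.1204*q^3 + 9.1744*q^2 - 30.2564*q + 9.9736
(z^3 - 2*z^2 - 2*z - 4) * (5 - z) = -z^4 + 7*z^3 - 8*z^2 - 6*z - 20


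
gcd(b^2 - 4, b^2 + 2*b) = b + 2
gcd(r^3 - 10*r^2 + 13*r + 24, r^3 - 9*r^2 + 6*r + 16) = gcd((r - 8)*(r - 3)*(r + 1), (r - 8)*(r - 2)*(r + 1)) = r^2 - 7*r - 8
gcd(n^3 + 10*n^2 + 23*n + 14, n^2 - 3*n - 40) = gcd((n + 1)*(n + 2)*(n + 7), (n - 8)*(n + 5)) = 1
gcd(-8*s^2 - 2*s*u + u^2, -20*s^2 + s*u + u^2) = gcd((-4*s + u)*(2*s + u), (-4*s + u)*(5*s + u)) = 4*s - u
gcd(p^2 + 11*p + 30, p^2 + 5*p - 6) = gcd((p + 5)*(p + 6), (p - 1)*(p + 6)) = p + 6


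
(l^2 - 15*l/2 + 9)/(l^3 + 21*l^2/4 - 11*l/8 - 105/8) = 4*(l - 6)/(4*l^2 + 27*l + 35)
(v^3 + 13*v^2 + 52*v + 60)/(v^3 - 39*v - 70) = (v + 6)/(v - 7)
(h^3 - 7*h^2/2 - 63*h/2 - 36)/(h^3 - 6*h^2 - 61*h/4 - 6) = 2*(h + 3)/(2*h + 1)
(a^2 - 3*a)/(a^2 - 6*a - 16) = a*(3 - a)/(-a^2 + 6*a + 16)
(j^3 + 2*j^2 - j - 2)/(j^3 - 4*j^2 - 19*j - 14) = (j - 1)/(j - 7)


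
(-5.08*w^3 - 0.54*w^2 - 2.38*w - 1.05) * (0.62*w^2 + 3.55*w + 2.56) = -3.1496*w^5 - 18.3688*w^4 - 16.3974*w^3 - 10.4824*w^2 - 9.8203*w - 2.688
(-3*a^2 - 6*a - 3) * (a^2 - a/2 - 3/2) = -3*a^4 - 9*a^3/2 + 9*a^2/2 + 21*a/2 + 9/2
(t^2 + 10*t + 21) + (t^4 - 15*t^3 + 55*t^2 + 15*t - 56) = t^4 - 15*t^3 + 56*t^2 + 25*t - 35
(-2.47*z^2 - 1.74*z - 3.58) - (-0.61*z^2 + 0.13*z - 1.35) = -1.86*z^2 - 1.87*z - 2.23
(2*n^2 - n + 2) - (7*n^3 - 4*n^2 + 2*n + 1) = -7*n^3 + 6*n^2 - 3*n + 1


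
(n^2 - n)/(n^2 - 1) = n/(n + 1)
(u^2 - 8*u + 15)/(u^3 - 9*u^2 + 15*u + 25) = (u - 3)/(u^2 - 4*u - 5)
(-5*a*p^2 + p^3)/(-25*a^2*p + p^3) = p/(5*a + p)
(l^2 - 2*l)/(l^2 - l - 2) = l/(l + 1)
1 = 1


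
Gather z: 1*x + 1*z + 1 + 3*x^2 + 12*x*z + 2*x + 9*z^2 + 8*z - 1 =3*x^2 + 3*x + 9*z^2 + z*(12*x + 9)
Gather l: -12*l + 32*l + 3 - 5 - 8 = 20*l - 10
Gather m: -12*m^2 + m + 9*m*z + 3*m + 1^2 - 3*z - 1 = -12*m^2 + m*(9*z + 4) - 3*z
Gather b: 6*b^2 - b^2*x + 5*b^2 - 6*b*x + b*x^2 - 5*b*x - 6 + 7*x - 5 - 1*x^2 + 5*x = b^2*(11 - x) + b*(x^2 - 11*x) - x^2 + 12*x - 11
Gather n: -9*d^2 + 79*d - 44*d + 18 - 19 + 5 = -9*d^2 + 35*d + 4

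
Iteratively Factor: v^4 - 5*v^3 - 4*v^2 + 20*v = (v)*(v^3 - 5*v^2 - 4*v + 20) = v*(v - 2)*(v^2 - 3*v - 10) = v*(v - 5)*(v - 2)*(v + 2)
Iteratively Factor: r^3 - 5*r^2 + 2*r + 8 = (r - 4)*(r^2 - r - 2) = (r - 4)*(r - 2)*(r + 1)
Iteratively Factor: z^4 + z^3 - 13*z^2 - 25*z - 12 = (z + 3)*(z^3 - 2*z^2 - 7*z - 4) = (z + 1)*(z + 3)*(z^2 - 3*z - 4) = (z + 1)^2*(z + 3)*(z - 4)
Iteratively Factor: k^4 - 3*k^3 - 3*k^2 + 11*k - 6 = (k - 3)*(k^3 - 3*k + 2) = (k - 3)*(k + 2)*(k^2 - 2*k + 1) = (k - 3)*(k - 1)*(k + 2)*(k - 1)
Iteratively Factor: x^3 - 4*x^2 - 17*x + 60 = (x - 3)*(x^2 - x - 20) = (x - 3)*(x + 4)*(x - 5)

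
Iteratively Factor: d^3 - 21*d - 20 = (d - 5)*(d^2 + 5*d + 4) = (d - 5)*(d + 4)*(d + 1)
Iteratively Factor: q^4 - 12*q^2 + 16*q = (q - 2)*(q^3 + 2*q^2 - 8*q) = (q - 2)*(q + 4)*(q^2 - 2*q) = (q - 2)^2*(q + 4)*(q)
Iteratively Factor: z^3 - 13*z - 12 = (z - 4)*(z^2 + 4*z + 3) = (z - 4)*(z + 3)*(z + 1)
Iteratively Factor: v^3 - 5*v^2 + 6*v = (v)*(v^2 - 5*v + 6) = v*(v - 2)*(v - 3)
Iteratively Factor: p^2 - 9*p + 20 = (p - 5)*(p - 4)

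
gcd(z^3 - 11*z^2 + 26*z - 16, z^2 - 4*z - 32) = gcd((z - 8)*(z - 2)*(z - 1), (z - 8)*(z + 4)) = z - 8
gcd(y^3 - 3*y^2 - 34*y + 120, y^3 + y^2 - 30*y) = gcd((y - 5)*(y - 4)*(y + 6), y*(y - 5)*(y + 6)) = y^2 + y - 30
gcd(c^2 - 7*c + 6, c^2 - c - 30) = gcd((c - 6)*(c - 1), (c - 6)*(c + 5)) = c - 6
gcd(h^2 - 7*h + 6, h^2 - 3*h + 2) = h - 1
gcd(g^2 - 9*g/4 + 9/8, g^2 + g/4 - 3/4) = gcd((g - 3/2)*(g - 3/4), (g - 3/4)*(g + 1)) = g - 3/4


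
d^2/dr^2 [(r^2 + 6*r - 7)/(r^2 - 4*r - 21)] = 4*(5*r^3 + 21*r^2 + 231*r - 161)/(r^6 - 12*r^5 - 15*r^4 + 440*r^3 + 315*r^2 - 5292*r - 9261)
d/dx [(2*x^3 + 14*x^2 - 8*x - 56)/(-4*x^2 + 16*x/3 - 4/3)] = 3*(-3*x^4 + 8*x^3 + 13*x^2 - 182*x + 116)/(2*(9*x^4 - 24*x^3 + 22*x^2 - 8*x + 1))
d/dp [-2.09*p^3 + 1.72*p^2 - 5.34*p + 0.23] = -6.27*p^2 + 3.44*p - 5.34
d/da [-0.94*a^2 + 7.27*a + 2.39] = 7.27 - 1.88*a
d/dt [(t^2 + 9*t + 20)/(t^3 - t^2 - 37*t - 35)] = (-t^2 - 8*t + 17)/(t^4 - 12*t^3 + 22*t^2 + 84*t + 49)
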